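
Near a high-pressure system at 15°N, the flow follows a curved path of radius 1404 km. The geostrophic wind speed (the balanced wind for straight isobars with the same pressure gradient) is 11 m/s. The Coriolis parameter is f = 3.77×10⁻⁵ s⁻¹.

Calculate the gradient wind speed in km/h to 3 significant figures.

56.1 km/h

Around a high, pressure-gradient force acts outward with centrifugal, so Coriolis balances both:
fV = (1/ρ)|∂P/∂n| + V²/R  →  V² − fR·V + fR·V_g = 0
With fR = 3.77×10⁻⁵ × 1404×10³ m = 52.9 m/s:
V = [fR − √((fR)² − 4 fR V_g)]/2 = [52.9 − √(52.9² − 4×52.9×11)]/2 = 15.6 m/s
Supergeostrophic (V > V_g = 11 m/s), as expected around a high.
Converting: 15.6 m/s × 3.6 = 56.1 km/h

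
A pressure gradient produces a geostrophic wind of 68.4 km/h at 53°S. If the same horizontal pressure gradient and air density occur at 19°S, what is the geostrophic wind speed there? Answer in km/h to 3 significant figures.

With the same pressure gradient and density, V_g ∝ 1/f ∝ 1/sin φ.
V₂ = V₁ · sin φ₁ / sin φ₂ = 68.4 × sin 53° / sin 19°
V₂ = 68.4 × 0.7986/0.3256 = 168 km/h

168 km/h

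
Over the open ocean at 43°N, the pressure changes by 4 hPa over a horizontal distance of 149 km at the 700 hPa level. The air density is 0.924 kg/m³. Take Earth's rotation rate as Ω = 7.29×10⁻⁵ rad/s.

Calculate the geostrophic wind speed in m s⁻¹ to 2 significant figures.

Coriolis parameter at 43°N:
f = 2Ω sin φ = 2 × 7.29×10⁻⁵ × sin 43° = 9.94×10⁻⁵ s⁻¹
Pressure gradient: |∂P/∂n| = 400 Pa / 149000 m = 2.68×10⁻³ Pa/m
Geostrophic balance (pressure-gradient force = Coriolis force):
V_g = (1/(fρ)) |∂P/∂n| = 2.68×10⁻³ / (9.94×10⁻⁵ × 0.924) = 29.2 m/s

29 m s⁻¹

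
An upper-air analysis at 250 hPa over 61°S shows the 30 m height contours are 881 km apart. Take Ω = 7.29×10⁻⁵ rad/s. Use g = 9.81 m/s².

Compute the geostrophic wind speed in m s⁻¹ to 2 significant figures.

2.6 m s⁻¹

Coriolis parameter at 61°S:
f = 2Ω sin φ = 2 × 7.29×10⁻⁵ × sin 61° = 1.28×10⁻⁴ s⁻¹
Height gradient: |∂Z/∂n| = 30 m / 881000 m = 3.41×10⁻⁵
On a pressure surface, geostrophic balance gives V_g = (g/f)|∂Z/∂n|:
V_g = 9.81 × 3.41×10⁻⁵ / 1.28×10⁻⁴ = 2.62 m/s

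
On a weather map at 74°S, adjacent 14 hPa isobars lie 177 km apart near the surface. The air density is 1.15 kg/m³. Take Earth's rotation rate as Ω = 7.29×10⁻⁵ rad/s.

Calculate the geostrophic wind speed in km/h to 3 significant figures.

Coriolis parameter at 74°S:
f = 2Ω sin φ = 2 × 7.29×10⁻⁵ × sin 74° = 1.40×10⁻⁴ s⁻¹
Pressure gradient: |∂P/∂n| = 1400 Pa / 177000 m = 7.91×10⁻³ Pa/m
Geostrophic balance (pressure-gradient force = Coriolis force):
V_g = (1/(fρ)) |∂P/∂n| = 7.91×10⁻³ / (1.40×10⁻⁴ × 1.15) = 49.1 m/s
Converting: 49.1 m/s × 3.6 = 177 km/h

177 km/h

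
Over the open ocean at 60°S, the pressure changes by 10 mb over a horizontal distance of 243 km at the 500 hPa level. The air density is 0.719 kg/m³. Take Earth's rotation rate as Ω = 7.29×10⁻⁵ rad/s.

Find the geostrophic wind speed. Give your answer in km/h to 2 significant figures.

160 km/h

Coriolis parameter at 60°S:
f = 2Ω sin φ = 2 × 7.29×10⁻⁵ × sin 60° = 1.26×10⁻⁴ s⁻¹
Pressure gradient: |∂P/∂n| = 1000 Pa / 243000 m = 4.12×10⁻³ Pa/m
Geostrophic balance (pressure-gradient force = Coriolis force):
V_g = (1/(fρ)) |∂P/∂n| = 4.12×10⁻³ / (1.26×10⁻⁴ × 0.719) = 45.3 m/s
Converting: 45.3 m/s × 3.6 = 160 km/h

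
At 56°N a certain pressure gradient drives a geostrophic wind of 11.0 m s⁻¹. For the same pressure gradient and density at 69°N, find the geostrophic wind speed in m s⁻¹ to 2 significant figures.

With the same pressure gradient and density, V_g ∝ 1/f ∝ 1/sin φ.
V₂ = V₁ · sin φ₁ / sin φ₂ = 11.0 × sin 56° / sin 69°
V₂ = 11.0 × 0.8290/0.9336 = 9.8 m s⁻¹

9.8 m s⁻¹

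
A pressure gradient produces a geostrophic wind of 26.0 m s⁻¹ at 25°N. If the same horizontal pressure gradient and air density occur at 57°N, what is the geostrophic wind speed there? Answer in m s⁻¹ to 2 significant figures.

With the same pressure gradient and density, V_g ∝ 1/f ∝ 1/sin φ.
V₂ = V₁ · sin φ₁ / sin φ₂ = 26.0 × sin 25° / sin 57°
V₂ = 26.0 × 0.4226/0.8387 = 13 m s⁻¹

13 m s⁻¹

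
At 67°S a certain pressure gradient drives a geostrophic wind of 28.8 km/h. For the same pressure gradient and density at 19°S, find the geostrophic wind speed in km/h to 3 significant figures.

With the same pressure gradient and density, V_g ∝ 1/f ∝ 1/sin φ.
V₂ = V₁ · sin φ₁ / sin φ₂ = 28.8 × sin 67° / sin 19°
V₂ = 28.8 × 0.9205/0.3256 = 81.4 km/h

81.4 km/h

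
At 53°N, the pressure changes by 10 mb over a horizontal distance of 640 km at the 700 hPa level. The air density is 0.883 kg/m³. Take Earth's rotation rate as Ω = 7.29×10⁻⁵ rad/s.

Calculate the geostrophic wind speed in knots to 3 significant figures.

29.5 knots

Coriolis parameter at 53°N:
f = 2Ω sin φ = 2 × 7.29×10⁻⁵ × sin 53° = 1.16×10⁻⁴ s⁻¹
Pressure gradient: |∂P/∂n| = 1000 Pa / 640000 m = 1.56×10⁻³ Pa/m
Geostrophic balance (pressure-gradient force = Coriolis force):
V_g = (1/(fρ)) |∂P/∂n| = 1.56×10⁻³ / (1.16×10⁻⁴ × 0.883) = 15.2 m/s
Converting: 15.2 m/s × 1.944 = 29.5 knots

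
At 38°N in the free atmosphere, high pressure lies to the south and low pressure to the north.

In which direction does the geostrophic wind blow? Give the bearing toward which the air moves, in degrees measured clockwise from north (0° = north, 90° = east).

090°

The pressure-gradient force points toward the north (bearing 000°).
Geostrophic balance: in the Northern Hemisphere the Coriolis force deflects motion to the right, so the geostrophic wind blows 90° to the right of the pressure-gradient force (low pressure on the left).
Rotating 000° by 90° clockwise gives 090° — the wind blows toward the east.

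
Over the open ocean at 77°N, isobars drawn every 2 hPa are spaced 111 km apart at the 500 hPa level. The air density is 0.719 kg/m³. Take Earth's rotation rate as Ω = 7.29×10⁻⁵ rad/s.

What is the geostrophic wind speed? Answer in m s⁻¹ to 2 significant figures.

Coriolis parameter at 77°N:
f = 2Ω sin φ = 2 × 7.29×10⁻⁵ × sin 77° = 1.42×10⁻⁴ s⁻¹
Pressure gradient: |∂P/∂n| = 200 Pa / 111000 m = 1.80×10⁻³ Pa/m
Geostrophic balance (pressure-gradient force = Coriolis force):
V_g = (1/(fρ)) |∂P/∂n| = 1.80×10⁻³ / (1.42×10⁻⁴ × 0.719) = 17.6 m/s

18 m s⁻¹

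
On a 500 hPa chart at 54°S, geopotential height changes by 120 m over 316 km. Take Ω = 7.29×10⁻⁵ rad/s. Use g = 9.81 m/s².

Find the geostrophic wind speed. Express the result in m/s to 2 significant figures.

32 m/s

Coriolis parameter at 54°S:
f = 2Ω sin φ = 2 × 7.29×10⁻⁵ × sin 54° = 1.18×10⁻⁴ s⁻¹
Height gradient: |∂Z/∂n| = 120 m / 316000 m = 3.80×10⁻⁴
On a pressure surface, geostrophic balance gives V_g = (g/f)|∂Z/∂n|:
V_g = 9.81 × 3.80×10⁻⁴ / 1.18×10⁻⁴ = 31.6 m/s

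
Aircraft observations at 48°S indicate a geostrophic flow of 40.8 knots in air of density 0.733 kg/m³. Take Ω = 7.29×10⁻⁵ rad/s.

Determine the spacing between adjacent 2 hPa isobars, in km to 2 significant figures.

Coriolis parameter at 48°S:
f = 2Ω sin φ = 2 × 7.29×10⁻⁵ × sin 48° = 1.08×10⁻⁴ s⁻¹
Wind speed in SI: 40.8 knots = 21.0 m/s
Geostrophic balance rearranged: |∂P/∂n| = f ρ V_g
|∂P/∂n| = 1.08×10⁻⁴ × 0.733 × 21.0 = 1.67×10⁻³ Pa/m
Isobar spacing: Δn = ΔP/|∂P/∂n| = 200 Pa / 1.67×10⁻³ Pa/m = 119977 m ≈ 120 km

120 km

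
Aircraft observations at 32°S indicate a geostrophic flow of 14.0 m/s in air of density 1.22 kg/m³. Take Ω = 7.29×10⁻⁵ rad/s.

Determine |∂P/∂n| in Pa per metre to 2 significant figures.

1.3×10⁻³ Pa/m

Coriolis parameter at 32°S:
f = 2Ω sin φ = 2 × 7.29×10⁻⁵ × sin 32° = 7.73×10⁻⁵ s⁻¹
Geostrophic balance rearranged: |∂P/∂n| = f ρ V_g
|∂P/∂n| = 7.73×10⁻⁵ × 1.22 × 14.0 = 1.32×10⁻³ Pa/m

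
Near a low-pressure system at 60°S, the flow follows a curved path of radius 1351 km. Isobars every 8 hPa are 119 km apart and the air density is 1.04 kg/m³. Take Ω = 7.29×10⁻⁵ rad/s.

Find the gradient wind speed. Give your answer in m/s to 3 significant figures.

Coriolis parameter at 60°S:
f = 2Ω sin φ = 2 × 7.29×10⁻⁵ × sin 60° = 1.26×10⁻⁴ s⁻¹
Pressure gradient: |∂P/∂n| = 800 Pa / 119000 m = 6.72×10⁻³ Pa/m
Geostrophic speed: V_g = |∂P/∂n|/(fρ) = 6.72×10⁻³/(1.26×10⁻⁴ × 1.04) = 51.2 m/s
Around a low, centrifugal force acts outward with Coriolis, so pressure-gradient force balances both:
(1/ρ)|∂P/∂n| = fV + V²/R  →  V² + fR·V − fR·V_g = 0
With fR = 1.26×10⁻⁴ × 1351×10³ m = 171 m/s:
V = [−fR + √((fR)² + 4 fR V_g)]/2 = [−171 + √(171² + 4×171×51.2)]/2 = 41.2 m/s
Subgeostrophic (V < V_g = 51.2 m/s), as expected around a low.

41.2 m/s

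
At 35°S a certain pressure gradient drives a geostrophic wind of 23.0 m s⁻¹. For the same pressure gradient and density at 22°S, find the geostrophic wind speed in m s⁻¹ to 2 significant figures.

With the same pressure gradient and density, V_g ∝ 1/f ∝ 1/sin φ.
V₂ = V₁ · sin φ₁ / sin φ₂ = 23.0 × sin 35° / sin 22°
V₂ = 23.0 × 0.5736/0.3746 = 35 m s⁻¹

35 m s⁻¹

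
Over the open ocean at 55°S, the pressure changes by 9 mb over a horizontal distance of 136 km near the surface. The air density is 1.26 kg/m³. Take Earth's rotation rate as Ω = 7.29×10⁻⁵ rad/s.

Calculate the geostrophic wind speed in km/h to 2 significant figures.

Coriolis parameter at 55°S:
f = 2Ω sin φ = 2 × 7.29×10⁻⁵ × sin 55° = 1.19×10⁻⁴ s⁻¹
Pressure gradient: |∂P/∂n| = 900 Pa / 136000 m = 6.62×10⁻³ Pa/m
Geostrophic balance (pressure-gradient force = Coriolis force):
V_g = (1/(fρ)) |∂P/∂n| = 6.62×10⁻³ / (1.19×10⁻⁴ × 1.26) = 44.0 m/s
Converting: 44.0 m/s × 3.6 = 160 km/h

160 km/h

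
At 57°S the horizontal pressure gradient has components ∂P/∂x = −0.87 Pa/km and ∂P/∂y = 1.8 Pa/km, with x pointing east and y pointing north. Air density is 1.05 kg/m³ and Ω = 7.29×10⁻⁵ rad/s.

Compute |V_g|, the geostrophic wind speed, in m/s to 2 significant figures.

16 m/s

Coriolis parameter at 57°S:
f = 2Ω sin φ = 2 × 7.29×10⁻⁵ × sin 57° = 1.22×10⁻⁴ s⁻¹
In the Southern Hemisphere f is negative: f = −1.22×10⁻⁴ s⁻¹.
Component geostrophic relations (x east, y north):
u_g = −(1/(fρ)) ∂P/∂y,  v_g = (1/(fρ)) ∂P/∂x
u_g = −(1.8×10⁻³)/(−1.22×10⁻⁴ × 1.05) = 14.0 m/s;  v_g = (−0.87×10⁻³)/(−1.22×10⁻⁴ × 1.05) = 6.78 m/s
|V_g| = √(u_g² + v_g²) = 15.6 m/s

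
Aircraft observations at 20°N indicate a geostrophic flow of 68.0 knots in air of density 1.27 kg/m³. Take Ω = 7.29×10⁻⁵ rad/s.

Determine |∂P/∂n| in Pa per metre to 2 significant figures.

2.2×10⁻³ Pa/m

Coriolis parameter at 20°N:
f = 2Ω sin φ = 2 × 7.29×10⁻⁵ × sin 20° = 4.99×10⁻⁵ s⁻¹
Wind speed in SI: 68.0 knots = 35.0 m/s
Geostrophic balance rearranged: |∂P/∂n| = f ρ V_g
|∂P/∂n| = 4.99×10⁻⁵ × 1.27 × 35.0 = 2.22×10⁻³ Pa/m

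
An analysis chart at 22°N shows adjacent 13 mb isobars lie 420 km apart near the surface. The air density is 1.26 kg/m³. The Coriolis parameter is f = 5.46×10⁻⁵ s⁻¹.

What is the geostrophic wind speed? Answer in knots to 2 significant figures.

Pressure gradient: |∂P/∂n| = 1300 Pa / 420000 m = 3.10×10⁻³ Pa/m
Geostrophic balance (pressure-gradient force = Coriolis force):
V_g = (1/(fρ)) |∂P/∂n| = 3.10×10⁻³ / (5.46×10⁻⁵ × 1.26) = 45.0 m/s
Converting: 45.0 m/s × 1.944 = 87 knots

87 knots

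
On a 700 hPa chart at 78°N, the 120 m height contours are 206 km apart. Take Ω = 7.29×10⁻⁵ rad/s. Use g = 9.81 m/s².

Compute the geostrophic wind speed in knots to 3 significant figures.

Coriolis parameter at 78°N:
f = 2Ω sin φ = 2 × 7.29×10⁻⁵ × sin 78° = 1.43×10⁻⁴ s⁻¹
Height gradient: |∂Z/∂n| = 120 m / 206000 m = 5.83×10⁻⁴
On a pressure surface, geostrophic balance gives V_g = (g/f)|∂Z/∂n|:
V_g = 9.81 × 5.83×10⁻⁴ / 1.43×10⁻⁴ = 40.1 m/s
Converting: 40.1 m/s × 1.944 = 77.9 knots

77.9 knots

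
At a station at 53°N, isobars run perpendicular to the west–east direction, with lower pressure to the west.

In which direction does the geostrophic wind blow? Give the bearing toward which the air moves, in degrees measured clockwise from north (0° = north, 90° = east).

000°

The pressure-gradient force points toward the west (bearing 270°).
Geostrophic balance: in the Northern Hemisphere the Coriolis force deflects motion to the right, so the geostrophic wind blows 90° to the right of the pressure-gradient force (low pressure on the left).
Rotating 270° by 90° clockwise gives 000° — the wind blows toward the north.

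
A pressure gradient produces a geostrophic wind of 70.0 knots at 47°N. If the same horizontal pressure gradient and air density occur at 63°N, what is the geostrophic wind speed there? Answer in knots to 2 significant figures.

With the same pressure gradient and density, V_g ∝ 1/f ∝ 1/sin φ.
V₂ = V₁ · sin φ₁ / sin φ₂ = 70.0 × sin 47° / sin 63°
V₂ = 70.0 × 0.7314/0.8910 = 57 knots

57 knots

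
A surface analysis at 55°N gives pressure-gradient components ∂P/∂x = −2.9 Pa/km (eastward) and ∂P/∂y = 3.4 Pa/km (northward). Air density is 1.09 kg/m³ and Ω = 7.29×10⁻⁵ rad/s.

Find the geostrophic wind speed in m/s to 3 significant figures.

34.3 m/s

Coriolis parameter at 55°N:
f = 2Ω sin φ = 2 × 7.29×10⁻⁵ × sin 55° = 1.19×10⁻⁴ s⁻¹
Component geostrophic relations (x east, y north):
u_g = −(1/(fρ)) ∂P/∂y,  v_g = (1/(fρ)) ∂P/∂x
u_g = −(3.4×10⁻³)/(1.19×10⁻⁴ × 1.09) = −26.1 m/s;  v_g = (−2.9×10⁻³)/(1.19×10⁻⁴ × 1.09) = −22.3 m/s
|V_g| = √(u_g² + v_g²) = 34.3 m/s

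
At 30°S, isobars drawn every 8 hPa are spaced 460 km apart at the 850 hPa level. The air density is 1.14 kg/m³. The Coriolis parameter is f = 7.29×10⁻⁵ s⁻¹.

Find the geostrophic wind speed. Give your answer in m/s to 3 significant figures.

Pressure gradient: |∂P/∂n| = 800 Pa / 460000 m = 1.74×10⁻³ Pa/m
Geostrophic balance (pressure-gradient force = Coriolis force):
V_g = (1/(fρ)) |∂P/∂n| = 1.74×10⁻³ / (7.29×10⁻⁵ × 1.14) = 20.9 m/s

20.9 m/s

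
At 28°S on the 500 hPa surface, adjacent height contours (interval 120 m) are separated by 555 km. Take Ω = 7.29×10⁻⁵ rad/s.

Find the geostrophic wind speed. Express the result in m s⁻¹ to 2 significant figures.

31 m s⁻¹

Coriolis parameter at 28°S:
f = 2Ω sin φ = 2 × 7.29×10⁻⁵ × sin 28° = 6.84×10⁻⁵ s⁻¹
Height gradient: |∂Z/∂n| = 120 m / 555000 m = 2.16×10⁻⁴
On a pressure surface, geostrophic balance gives V_g = (g/f)|∂Z/∂n|:
V_g = 9.81 × 2.16×10⁻⁴ / 6.84×10⁻⁵ = 31.0 m/s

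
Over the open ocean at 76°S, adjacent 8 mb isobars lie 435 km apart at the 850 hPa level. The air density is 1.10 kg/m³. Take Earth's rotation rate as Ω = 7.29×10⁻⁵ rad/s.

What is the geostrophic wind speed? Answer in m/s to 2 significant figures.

Coriolis parameter at 76°S:
f = 2Ω sin φ = 2 × 7.29×10⁻⁵ × sin 76° = 1.41×10⁻⁴ s⁻¹
Pressure gradient: |∂P/∂n| = 800 Pa / 435000 m = 1.84×10⁻³ Pa/m
Geostrophic balance (pressure-gradient force = Coriolis force):
V_g = (1/(fρ)) |∂P/∂n| = 1.84×10⁻³ / (1.41×10⁻⁴ × 1.10) = 11.8 m/s

12 m/s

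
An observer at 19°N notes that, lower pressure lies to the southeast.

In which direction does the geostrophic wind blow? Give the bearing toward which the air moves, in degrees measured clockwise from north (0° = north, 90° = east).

225°

The pressure-gradient force points toward the southeast (bearing 135°).
Geostrophic balance: in the Northern Hemisphere the Coriolis force deflects motion to the right, so the geostrophic wind blows 90° to the right of the pressure-gradient force (low pressure on the left).
Rotating 135° by 90° clockwise gives 225° — the wind blows toward the southwest.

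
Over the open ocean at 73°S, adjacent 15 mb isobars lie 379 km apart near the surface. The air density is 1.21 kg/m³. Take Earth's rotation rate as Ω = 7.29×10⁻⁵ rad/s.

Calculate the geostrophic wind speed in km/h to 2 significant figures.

84 km/h

Coriolis parameter at 73°S:
f = 2Ω sin φ = 2 × 7.29×10⁻⁵ × sin 73° = 1.39×10⁻⁴ s⁻¹
Pressure gradient: |∂P/∂n| = 1500 Pa / 379000 m = 3.96×10⁻³ Pa/m
Geostrophic balance (pressure-gradient force = Coriolis force):
V_g = (1/(fρ)) |∂P/∂n| = 3.96×10⁻³ / (1.39×10⁻⁴ × 1.21) = 23.5 m/s
Converting: 23.5 m/s × 3.6 = 84 km/h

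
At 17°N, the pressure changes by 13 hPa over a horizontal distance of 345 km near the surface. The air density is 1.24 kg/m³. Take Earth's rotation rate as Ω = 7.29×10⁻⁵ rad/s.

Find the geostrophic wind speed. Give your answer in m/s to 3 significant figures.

Coriolis parameter at 17°N:
f = 2Ω sin φ = 2 × 7.29×10⁻⁵ × sin 17° = 4.26×10⁻⁵ s⁻¹
Pressure gradient: |∂P/∂n| = 1300 Pa / 345000 m = 3.77×10⁻³ Pa/m
Geostrophic balance (pressure-gradient force = Coriolis force):
V_g = (1/(fρ)) |∂P/∂n| = 3.77×10⁻³ / (4.26×10⁻⁵ × 1.24) = 71.3 m/s

71.3 m/s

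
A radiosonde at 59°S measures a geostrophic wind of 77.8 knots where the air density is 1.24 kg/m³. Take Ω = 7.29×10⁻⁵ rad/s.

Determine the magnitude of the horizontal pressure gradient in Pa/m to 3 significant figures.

Coriolis parameter at 59°S:
f = 2Ω sin φ = 2 × 7.29×10⁻⁵ × sin 59° = 1.25×10⁻⁴ s⁻¹
Wind speed in SI: 77.8 knots = 40.0 m/s
Geostrophic balance rearranged: |∂P/∂n| = f ρ V_g
|∂P/∂n| = 1.25×10⁻⁴ × 1.24 × 40.0 = 6.20×10⁻³ Pa/m

6.20×10⁻³ Pa/m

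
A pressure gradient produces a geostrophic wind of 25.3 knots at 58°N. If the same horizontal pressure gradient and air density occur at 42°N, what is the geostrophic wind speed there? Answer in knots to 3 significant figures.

With the same pressure gradient and density, V_g ∝ 1/f ∝ 1/sin φ.
V₂ = V₁ · sin φ₁ / sin φ₂ = 25.3 × sin 58° / sin 42°
V₂ = 25.3 × 0.8480/0.6691 = 32.1 knots

32.1 knots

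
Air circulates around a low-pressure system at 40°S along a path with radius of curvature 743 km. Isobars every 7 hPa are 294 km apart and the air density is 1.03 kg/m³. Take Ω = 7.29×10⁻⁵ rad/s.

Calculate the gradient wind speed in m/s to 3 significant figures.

Coriolis parameter at 40°S:
f = 2Ω sin φ = 2 × 7.29×10⁻⁵ × sin 40° = 9.37×10⁻⁵ s⁻¹
Pressure gradient: |∂P/∂n| = 700 Pa / 294000 m = 2.38×10⁻³ Pa/m
Geostrophic speed: V_g = |∂P/∂n|/(fρ) = 2.38×10⁻³/(9.37×10⁻⁵ × 1.03) = 24.7 m/s
Around a low, centrifugal force acts outward with Coriolis, so pressure-gradient force balances both:
(1/ρ)|∂P/∂n| = fV + V²/R  →  V² + fR·V − fR·V_g = 0
With fR = 9.37×10⁻⁵ × 743×10³ m = 69.6 m/s:
V = [−fR + √((fR)² + 4 fR V_g)]/2 = [−69.6 + √(69.6² + 4×69.6×24.7)]/2 = 19.3 m/s
Subgeostrophic (V < V_g = 24.7 m/s), as expected around a low.

19.3 m/s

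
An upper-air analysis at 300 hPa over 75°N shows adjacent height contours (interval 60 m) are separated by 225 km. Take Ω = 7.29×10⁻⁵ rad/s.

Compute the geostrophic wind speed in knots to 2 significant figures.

Coriolis parameter at 75°N:
f = 2Ω sin φ = 2 × 7.29×10⁻⁵ × sin 75° = 1.41×10⁻⁴ s⁻¹
Height gradient: |∂Z/∂n| = 60 m / 225000 m = 2.67×10⁻⁴
On a pressure surface, geostrophic balance gives V_g = (g/f)|∂Z/∂n|:
V_g = 9.81 × 2.67×10⁻⁴ / 1.41×10⁻⁴ = 18.6 m/s
Converting: 18.6 m/s × 1.944 = 36 knots

36 knots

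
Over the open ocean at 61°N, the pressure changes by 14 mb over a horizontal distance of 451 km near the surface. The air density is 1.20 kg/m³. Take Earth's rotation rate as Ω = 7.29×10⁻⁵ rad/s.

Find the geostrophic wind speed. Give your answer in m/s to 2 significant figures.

20 m/s

Coriolis parameter at 61°N:
f = 2Ω sin φ = 2 × 7.29×10⁻⁵ × sin 61° = 1.28×10⁻⁴ s⁻¹
Pressure gradient: |∂P/∂n| = 1400 Pa / 451000 m = 3.10×10⁻³ Pa/m
Geostrophic balance (pressure-gradient force = Coriolis force):
V_g = (1/(fρ)) |∂P/∂n| = 3.10×10⁻³ / (1.28×10⁻⁴ × 1.20) = 20.3 m/s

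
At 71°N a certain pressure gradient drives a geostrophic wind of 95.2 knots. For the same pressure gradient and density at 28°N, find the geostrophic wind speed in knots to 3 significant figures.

With the same pressure gradient and density, V_g ∝ 1/f ∝ 1/sin φ.
V₂ = V₁ · sin φ₁ / sin φ₂ = 95.2 × sin 71° / sin 28°
V₂ = 95.2 × 0.9455/0.4695 = 192 knots

192 knots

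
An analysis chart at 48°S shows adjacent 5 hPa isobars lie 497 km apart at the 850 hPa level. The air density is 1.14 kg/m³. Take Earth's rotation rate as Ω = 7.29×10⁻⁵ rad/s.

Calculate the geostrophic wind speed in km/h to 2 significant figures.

29 km/h

Coriolis parameter at 48°S:
f = 2Ω sin φ = 2 × 7.29×10⁻⁵ × sin 48° = 1.08×10⁻⁴ s⁻¹
Pressure gradient: |∂P/∂n| = 500 Pa / 497000 m = 1.01×10⁻³ Pa/m
Geostrophic balance (pressure-gradient force = Coriolis force):
V_g = (1/(fρ)) |∂P/∂n| = 1.01×10⁻³ / (1.08×10⁻⁴ × 1.14) = 8.14 m/s
Converting: 8.14 m/s × 3.6 = 29 km/h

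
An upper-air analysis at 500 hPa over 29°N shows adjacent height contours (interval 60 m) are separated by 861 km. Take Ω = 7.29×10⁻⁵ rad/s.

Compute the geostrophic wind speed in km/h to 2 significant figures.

35 km/h

Coriolis parameter at 29°N:
f = 2Ω sin φ = 2 × 7.29×10⁻⁵ × sin 29° = 7.07×10⁻⁵ s⁻¹
Height gradient: |∂Z/∂n| = 60 m / 861000 m = 6.97×10⁻⁵
On a pressure surface, geostrophic balance gives V_g = (g/f)|∂Z/∂n|:
V_g = 9.81 × 6.97×10⁻⁵ / 7.07×10⁻⁵ = 9.67 m/s
Converting: 9.67 m/s × 3.6 = 35 km/h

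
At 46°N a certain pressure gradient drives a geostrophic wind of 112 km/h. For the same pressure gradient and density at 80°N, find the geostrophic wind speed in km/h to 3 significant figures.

81.8 km/h

With the same pressure gradient and density, V_g ∝ 1/f ∝ 1/sin φ.
V₂ = V₁ · sin φ₁ / sin φ₂ = 112 × sin 46° / sin 80°
V₂ = 112 × 0.7193/0.9848 = 81.8 km/h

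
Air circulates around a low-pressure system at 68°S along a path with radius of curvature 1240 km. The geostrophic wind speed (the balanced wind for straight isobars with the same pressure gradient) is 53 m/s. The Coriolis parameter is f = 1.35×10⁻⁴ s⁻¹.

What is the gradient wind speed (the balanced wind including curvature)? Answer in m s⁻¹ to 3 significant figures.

Around a low, centrifugal force acts outward with Coriolis, so pressure-gradient force balances both:
(1/ρ)|∂P/∂n| = fV + V²/R  →  V² + fR·V − fR·V_g = 0
With fR = 1.35×10⁻⁴ × 1240×10³ m = 167 m/s:
V = [−fR + √((fR)² + 4 fR V_g)]/2 = [−167 + √(167² + 4×167×53)]/2 = 42.3 m/s
Subgeostrophic (V < V_g = 53 m/s), as expected around a low.

42.3 m s⁻¹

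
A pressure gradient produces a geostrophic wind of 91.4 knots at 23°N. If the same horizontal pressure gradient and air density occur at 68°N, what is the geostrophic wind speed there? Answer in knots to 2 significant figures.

39 knots

With the same pressure gradient and density, V_g ∝ 1/f ∝ 1/sin φ.
V₂ = V₁ · sin φ₁ / sin φ₂ = 91.4 × sin 23° / sin 68°
V₂ = 91.4 × 0.3907/0.9272 = 39 knots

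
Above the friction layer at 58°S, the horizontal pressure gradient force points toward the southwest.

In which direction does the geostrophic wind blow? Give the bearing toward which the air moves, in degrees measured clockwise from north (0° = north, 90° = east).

135°

The pressure-gradient force points toward the southwest (bearing 225°).
Geostrophic balance: in the Southern Hemisphere the Coriolis force deflects motion to the left, so the geostrophic wind blows 90° to the left of the pressure-gradient force (low pressure on the right).
Rotating 225° by 90° counterclockwise gives 135° — the wind blows toward the southeast.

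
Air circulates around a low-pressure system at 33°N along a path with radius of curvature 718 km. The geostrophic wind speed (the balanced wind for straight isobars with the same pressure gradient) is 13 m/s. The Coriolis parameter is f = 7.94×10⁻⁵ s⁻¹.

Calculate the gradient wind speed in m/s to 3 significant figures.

10.9 m/s

Around a low, centrifugal force acts outward with Coriolis, so pressure-gradient force balances both:
(1/ρ)|∂P/∂n| = fV + V²/R  →  V² + fR·V − fR·V_g = 0
With fR = 7.94×10⁻⁵ × 718×10³ m = 57.0 m/s:
V = [−fR + √((fR)² + 4 fR V_g)]/2 = [−57.0 + √(57.0² + 4×57.0×13)]/2 = 10.9 m/s
Subgeostrophic (V < V_g = 13 m/s), as expected around a low.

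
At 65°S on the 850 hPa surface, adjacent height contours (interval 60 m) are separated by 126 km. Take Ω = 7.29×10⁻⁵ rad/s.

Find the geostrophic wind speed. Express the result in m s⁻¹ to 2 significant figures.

35 m s⁻¹

Coriolis parameter at 65°S:
f = 2Ω sin φ = 2 × 7.29×10⁻⁵ × sin 65° = 1.32×10⁻⁴ s⁻¹
Height gradient: |∂Z/∂n| = 60 m / 126000 m = 4.76×10⁻⁴
On a pressure surface, geostrophic balance gives V_g = (g/f)|∂Z/∂n|:
V_g = 9.81 × 4.76×10⁻⁴ / 1.32×10⁻⁴ = 35.4 m/s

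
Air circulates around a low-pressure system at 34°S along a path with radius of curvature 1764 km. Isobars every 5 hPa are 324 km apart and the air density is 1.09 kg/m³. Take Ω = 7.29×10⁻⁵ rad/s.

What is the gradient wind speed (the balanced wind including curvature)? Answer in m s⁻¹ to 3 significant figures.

Coriolis parameter at 34°S:
f = 2Ω sin φ = 2 × 7.29×10⁻⁵ × sin 34° = 8.15×10⁻⁵ s⁻¹
Pressure gradient: |∂P/∂n| = 500 Pa / 324000 m = 1.54×10⁻³ Pa/m
Geostrophic speed: V_g = |∂P/∂n|/(fρ) = 1.54×10⁻³/(8.15×10⁻⁵ × 1.09) = 17.4 m/s
Around a low, centrifugal force acts outward with Coriolis, so pressure-gradient force balances both:
(1/ρ)|∂P/∂n| = fV + V²/R  →  V² + fR·V − fR·V_g = 0
With fR = 8.15×10⁻⁵ × 1764×10³ m = 144 m/s:
V = [−fR + √((fR)² + 4 fR V_g)]/2 = [−144 + √(144² + 4×144×17.4)]/2 = 15.7 m/s
Subgeostrophic (V < V_g = 17.4 m/s), as expected around a low.

15.7 m s⁻¹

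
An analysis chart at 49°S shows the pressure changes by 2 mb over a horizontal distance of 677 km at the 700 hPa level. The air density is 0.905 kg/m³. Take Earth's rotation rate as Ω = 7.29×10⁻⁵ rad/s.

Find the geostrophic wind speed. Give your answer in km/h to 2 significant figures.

Coriolis parameter at 49°S:
f = 2Ω sin φ = 2 × 7.29×10⁻⁵ × sin 49° = 1.10×10⁻⁴ s⁻¹
Pressure gradient: |∂P/∂n| = 200 Pa / 677000 m = 2.95×10⁻⁴ Pa/m
Geostrophic balance (pressure-gradient force = Coriolis force):
V_g = (1/(fρ)) |∂P/∂n| = 2.95×10⁻⁴ / (1.10×10⁻⁴ × 0.905) = 2.97 m/s
Converting: 2.97 m/s × 3.6 = 11 km/h

11 km/h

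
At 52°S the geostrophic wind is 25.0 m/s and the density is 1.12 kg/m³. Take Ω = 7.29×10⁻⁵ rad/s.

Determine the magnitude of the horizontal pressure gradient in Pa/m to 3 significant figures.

3.22×10⁻³ Pa/m

Coriolis parameter at 52°S:
f = 2Ω sin φ = 2 × 7.29×10⁻⁵ × sin 52° = 1.15×10⁻⁴ s⁻¹
Geostrophic balance rearranged: |∂P/∂n| = f ρ V_g
|∂P/∂n| = 1.15×10⁻⁴ × 1.12 × 25.0 = 3.22×10⁻³ Pa/m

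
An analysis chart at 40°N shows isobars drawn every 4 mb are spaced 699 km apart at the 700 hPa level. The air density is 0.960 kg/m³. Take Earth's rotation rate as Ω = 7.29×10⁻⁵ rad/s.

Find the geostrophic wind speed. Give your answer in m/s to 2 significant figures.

6.4 m/s

Coriolis parameter at 40°N:
f = 2Ω sin φ = 2 × 7.29×10⁻⁵ × sin 40° = 9.37×10⁻⁵ s⁻¹
Pressure gradient: |∂P/∂n| = 400 Pa / 699000 m = 5.72×10⁻⁴ Pa/m
Geostrophic balance (pressure-gradient force = Coriolis force):
V_g = (1/(fρ)) |∂P/∂n| = 5.72×10⁻⁴ / (9.37×10⁻⁵ × 0.960) = 6.36 m/s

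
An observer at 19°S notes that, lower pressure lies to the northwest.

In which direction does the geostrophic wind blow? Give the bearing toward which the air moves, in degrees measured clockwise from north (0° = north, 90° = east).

The pressure-gradient force points toward the northwest (bearing 315°).
Geostrophic balance: in the Southern Hemisphere the Coriolis force deflects motion to the left, so the geostrophic wind blows 90° to the left of the pressure-gradient force (low pressure on the right).
Rotating 315° by 90° counterclockwise gives 225° — the wind blows toward the southwest.

225°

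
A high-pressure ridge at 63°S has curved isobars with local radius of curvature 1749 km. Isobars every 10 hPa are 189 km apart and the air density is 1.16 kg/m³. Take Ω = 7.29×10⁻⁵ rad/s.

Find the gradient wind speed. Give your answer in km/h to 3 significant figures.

156 km/h

Coriolis parameter at 63°S:
f = 2Ω sin φ = 2 × 7.29×10⁻⁵ × sin 63° = 1.30×10⁻⁴ s⁻¹
Pressure gradient: |∂P/∂n| = 1000 Pa / 189000 m = 5.29×10⁻³ Pa/m
Geostrophic speed: V_g = |∂P/∂n|/(fρ) = 5.29×10⁻³/(1.30×10⁻⁴ × 1.16) = 35.1 m/s
Around a high, pressure-gradient force acts outward with centrifugal, so Coriolis balances both:
fV = (1/ρ)|∂P/∂n| + V²/R  →  V² − fR·V + fR·V_g = 0
With fR = 1.30×10⁻⁴ × 1749×10³ m = 227 m/s:
V = [fR − √((fR)² − 4 fR V_g)]/2 = [227 − √(227² − 4×227×35.1)]/2 = 43.4 m/s
Supergeostrophic (V > V_g = 35.1 m/s), as expected around a high.
Converting: 43.4 m/s × 3.6 = 156 km/h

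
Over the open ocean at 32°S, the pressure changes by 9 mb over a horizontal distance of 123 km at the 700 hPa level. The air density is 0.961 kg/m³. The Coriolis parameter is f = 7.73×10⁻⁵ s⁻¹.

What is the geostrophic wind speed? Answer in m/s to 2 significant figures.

Pressure gradient: |∂P/∂n| = 900 Pa / 123000 m = 7.32×10⁻³ Pa/m
Geostrophic balance (pressure-gradient force = Coriolis force):
V_g = (1/(fρ)) |∂P/∂n| = 7.32×10⁻³ / (7.73×10⁻⁵ × 0.961) = 98.5 m/s

98 m/s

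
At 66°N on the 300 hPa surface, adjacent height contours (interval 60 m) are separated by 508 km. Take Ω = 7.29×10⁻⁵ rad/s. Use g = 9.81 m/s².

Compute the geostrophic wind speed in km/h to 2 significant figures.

31 km/h

Coriolis parameter at 66°N:
f = 2Ω sin φ = 2 × 7.29×10⁻⁵ × sin 66° = 1.33×10⁻⁴ s⁻¹
Height gradient: |∂Z/∂n| = 60 m / 508000 m = 1.18×10⁻⁴
On a pressure surface, geostrophic balance gives V_g = (g/f)|∂Z/∂n|:
V_g = 9.81 × 1.18×10⁻⁴ / 1.33×10⁻⁴ = 8.70 m/s
Converting: 8.70 m/s × 3.6 = 31 km/h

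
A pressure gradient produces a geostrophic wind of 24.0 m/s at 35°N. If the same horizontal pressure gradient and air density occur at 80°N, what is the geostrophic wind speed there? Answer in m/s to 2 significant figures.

14 m/s

With the same pressure gradient and density, V_g ∝ 1/f ∝ 1/sin φ.
V₂ = V₁ · sin φ₁ / sin φ₂ = 24.0 × sin 35° / sin 80°
V₂ = 24.0 × 0.5736/0.9848 = 14 m/s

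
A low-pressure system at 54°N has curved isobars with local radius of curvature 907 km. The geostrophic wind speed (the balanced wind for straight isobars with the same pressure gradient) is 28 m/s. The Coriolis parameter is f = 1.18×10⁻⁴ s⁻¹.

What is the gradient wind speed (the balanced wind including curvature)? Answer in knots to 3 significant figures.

44.8 knots

Around a low, centrifugal force acts outward with Coriolis, so pressure-gradient force balances both:
(1/ρ)|∂P/∂n| = fV + V²/R  →  V² + fR·V − fR·V_g = 0
With fR = 1.18×10⁻⁴ × 907×10³ m = 107 m/s:
V = [−fR + √((fR)² + 4 fR V_g)]/2 = [−107 + √(107² + 4×107×28)]/2 = 23 m/s
Subgeostrophic (V < V_g = 28 m/s), as expected around a low.
Converting: 23 m/s × 1.944 = 44.8 knots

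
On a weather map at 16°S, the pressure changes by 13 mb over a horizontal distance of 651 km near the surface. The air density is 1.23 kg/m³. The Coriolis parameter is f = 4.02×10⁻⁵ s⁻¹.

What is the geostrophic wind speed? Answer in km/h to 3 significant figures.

145 km/h

Pressure gradient: |∂P/∂n| = 1300 Pa / 651000 m = 2.00×10⁻³ Pa/m
Geostrophic balance (pressure-gradient force = Coriolis force):
V_g = (1/(fρ)) |∂P/∂n| = 2.00×10⁻³ / (4.02×10⁻⁵ × 1.23) = 40.4 m/s
Converting: 40.4 m/s × 3.6 = 145 km/h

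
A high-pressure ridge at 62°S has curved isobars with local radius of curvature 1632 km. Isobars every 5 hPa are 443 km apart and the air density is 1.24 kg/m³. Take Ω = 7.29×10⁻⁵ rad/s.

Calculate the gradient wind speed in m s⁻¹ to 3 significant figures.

7.33 m s⁻¹

Coriolis parameter at 62°S:
f = 2Ω sin φ = 2 × 7.29×10⁻⁵ × sin 62° = 1.29×10⁻⁴ s⁻¹
Pressure gradient: |∂P/∂n| = 500 Pa / 443000 m = 1.13×10⁻³ Pa/m
Geostrophic speed: V_g = |∂P/∂n|/(fρ) = 1.13×10⁻³/(1.29×10⁻⁴ × 1.24) = 7.07 m/s
Around a high, pressure-gradient force acts outward with centrifugal, so Coriolis balances both:
fV = (1/ρ)|∂P/∂n| + V²/R  →  V² − fR·V + fR·V_g = 0
With fR = 1.29×10⁻⁴ × 1632×10³ m = 210 m/s:
V = [fR − √((fR)² − 4 fR V_g)]/2 = [210 − √(210² − 4×210×7.07)]/2 = 7.33 m/s
Supergeostrophic (V > V_g = 7.07 m/s), as expected around a high.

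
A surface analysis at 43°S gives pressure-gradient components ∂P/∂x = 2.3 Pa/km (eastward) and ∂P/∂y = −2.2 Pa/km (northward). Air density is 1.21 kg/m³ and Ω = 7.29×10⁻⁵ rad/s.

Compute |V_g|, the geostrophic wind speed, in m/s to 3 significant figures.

Coriolis parameter at 43°S:
f = 2Ω sin φ = 2 × 7.29×10⁻⁵ × sin 43° = 9.94×10⁻⁵ s⁻¹
In the Southern Hemisphere f is negative: f = −9.94×10⁻⁵ s⁻¹.
Component geostrophic relations (x east, y north):
u_g = −(1/(fρ)) ∂P/∂y,  v_g = (1/(fρ)) ∂P/∂x
u_g = −(−2.2×10⁻³)/(−9.94×10⁻⁵ × 1.21) = −18.3 m/s;  v_g = (2.3×10⁻³)/(−9.94×10⁻⁵ × 1.21) = −19.1 m/s
|V_g| = √(u_g² + v_g²) = 26.5 m/s

26.5 m/s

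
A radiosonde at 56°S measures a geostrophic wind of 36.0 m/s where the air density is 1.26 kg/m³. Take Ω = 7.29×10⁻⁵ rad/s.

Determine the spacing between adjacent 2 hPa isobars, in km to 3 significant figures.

Coriolis parameter at 56°S:
f = 2Ω sin φ = 2 × 7.29×10⁻⁵ × sin 56° = 1.21×10⁻⁴ s⁻¹
Geostrophic balance rearranged: |∂P/∂n| = f ρ V_g
|∂P/∂n| = 1.21×10⁻⁴ × 1.26 × 36.0 = 5.48×10⁻³ Pa/m
Isobar spacing: Δn = ΔP/|∂P/∂n| = 200 Pa / 5.48×10⁻³ Pa/m = 36478 m ≈ 36.5 km

36.5 km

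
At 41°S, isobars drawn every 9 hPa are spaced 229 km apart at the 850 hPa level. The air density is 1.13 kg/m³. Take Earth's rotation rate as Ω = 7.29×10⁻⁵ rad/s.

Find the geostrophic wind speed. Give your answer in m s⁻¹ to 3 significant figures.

Coriolis parameter at 41°S:
f = 2Ω sin φ = 2 × 7.29×10⁻⁵ × sin 41° = 9.57×10⁻⁵ s⁻¹
Pressure gradient: |∂P/∂n| = 900 Pa / 229000 m = 3.93×10⁻³ Pa/m
Geostrophic balance (pressure-gradient force = Coriolis force):
V_g = (1/(fρ)) |∂P/∂n| = 3.93×10⁻³ / (9.57×10⁻⁵ × 1.13) = 36.4 m/s

36.4 m s⁻¹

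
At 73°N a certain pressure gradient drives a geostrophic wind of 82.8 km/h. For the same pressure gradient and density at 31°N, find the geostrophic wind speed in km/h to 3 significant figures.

With the same pressure gradient and density, V_g ∝ 1/f ∝ 1/sin φ.
V₂ = V₁ · sin φ₁ / sin φ₂ = 82.8 × sin 73° / sin 31°
V₂ = 82.8 × 0.9563/0.5150 = 154 km/h

154 km/h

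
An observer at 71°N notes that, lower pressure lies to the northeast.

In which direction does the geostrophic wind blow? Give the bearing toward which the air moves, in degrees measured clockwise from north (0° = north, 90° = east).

135°

The pressure-gradient force points toward the northeast (bearing 045°).
Geostrophic balance: in the Northern Hemisphere the Coriolis force deflects motion to the right, so the geostrophic wind blows 90° to the right of the pressure-gradient force (low pressure on the left).
Rotating 045° by 90° clockwise gives 135° — the wind blows toward the southeast.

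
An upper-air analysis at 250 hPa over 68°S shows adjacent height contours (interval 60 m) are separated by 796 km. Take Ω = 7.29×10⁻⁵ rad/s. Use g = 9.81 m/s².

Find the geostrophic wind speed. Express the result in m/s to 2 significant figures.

Coriolis parameter at 68°S:
f = 2Ω sin φ = 2 × 7.29×10⁻⁵ × sin 68° = 1.35×10⁻⁴ s⁻¹
Height gradient: |∂Z/∂n| = 60 m / 796000 m = 7.54×10⁻⁵
On a pressure surface, geostrophic balance gives V_g = (g/f)|∂Z/∂n|:
V_g = 9.81 × 7.54×10⁻⁵ / 1.35×10⁻⁴ = 5.47 m/s

5.5 m/s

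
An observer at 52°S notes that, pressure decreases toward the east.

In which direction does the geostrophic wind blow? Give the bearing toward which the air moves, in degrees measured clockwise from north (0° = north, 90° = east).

000°

The pressure-gradient force points toward the east (bearing 090°).
Geostrophic balance: in the Southern Hemisphere the Coriolis force deflects motion to the left, so the geostrophic wind blows 90° to the left of the pressure-gradient force (low pressure on the right).
Rotating 090° by 90° counterclockwise gives 000° — the wind blows toward the north.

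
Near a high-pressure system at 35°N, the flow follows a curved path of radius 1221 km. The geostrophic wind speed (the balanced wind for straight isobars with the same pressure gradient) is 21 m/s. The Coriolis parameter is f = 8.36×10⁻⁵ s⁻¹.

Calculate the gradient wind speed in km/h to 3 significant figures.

Around a high, pressure-gradient force acts outward with centrifugal, so Coriolis balances both:
fV = (1/ρ)|∂P/∂n| + V²/R  →  V² − fR·V + fR·V_g = 0
With fR = 8.36×10⁻⁵ × 1221×10³ m = 102 m/s:
V = [fR − √((fR)² − 4 fR V_g)]/2 = [102 − √(102² − 4×102×21)]/2 = 29.6 m/s
Supergeostrophic (V > V_g = 21 m/s), as expected around a high.
Converting: 29.6 m/s × 3.6 = 106 km/h

106 km/h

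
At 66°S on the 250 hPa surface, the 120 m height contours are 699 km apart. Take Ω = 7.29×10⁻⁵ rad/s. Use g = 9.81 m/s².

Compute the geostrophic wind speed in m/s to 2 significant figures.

Coriolis parameter at 66°S:
f = 2Ω sin φ = 2 × 7.29×10⁻⁵ × sin 66° = 1.33×10⁻⁴ s⁻¹
Height gradient: |∂Z/∂n| = 120 m / 699000 m = 1.72×10⁻⁴
On a pressure surface, geostrophic balance gives V_g = (g/f)|∂Z/∂n|:
V_g = 9.81 × 1.72×10⁻⁴ / 1.33×10⁻⁴ = 12.6 m/s

13 m/s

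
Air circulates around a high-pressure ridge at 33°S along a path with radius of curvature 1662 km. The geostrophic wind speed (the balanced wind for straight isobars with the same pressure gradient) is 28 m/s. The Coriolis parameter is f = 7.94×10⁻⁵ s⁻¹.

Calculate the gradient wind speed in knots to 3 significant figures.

78.4 knots

Around a high, pressure-gradient force acts outward with centrifugal, so Coriolis balances both:
fV = (1/ρ)|∂P/∂n| + V²/R  →  V² − fR·V + fR·V_g = 0
With fR = 7.94×10⁻⁵ × 1662×10³ m = 132 m/s:
V = [fR − √((fR)² − 4 fR V_g)]/2 = [132 − √(132² − 4×132×28)]/2 = 40.3 m/s
Supergeostrophic (V > V_g = 28 m/s), as expected around a high.
Converting: 40.3 m/s × 1.944 = 78.4 knots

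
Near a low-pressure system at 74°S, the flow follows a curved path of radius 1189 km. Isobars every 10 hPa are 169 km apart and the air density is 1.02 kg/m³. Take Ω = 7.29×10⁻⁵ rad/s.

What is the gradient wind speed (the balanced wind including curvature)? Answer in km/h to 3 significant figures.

124 km/h

Coriolis parameter at 74°S:
f = 2Ω sin φ = 2 × 7.29×10⁻⁵ × sin 74° = 1.40×10⁻⁴ s⁻¹
Pressure gradient: |∂P/∂n| = 1000 Pa / 169000 m = 5.92×10⁻³ Pa/m
Geostrophic speed: V_g = |∂P/∂n|/(fρ) = 5.92×10⁻³/(1.40×10⁻⁴ × 1.02) = 41.4 m/s
Around a low, centrifugal force acts outward with Coriolis, so pressure-gradient force balances both:
(1/ρ)|∂P/∂n| = fV + V²/R  →  V² + fR·V − fR·V_g = 0
With fR = 1.40×10⁻⁴ × 1189×10³ m = 167 m/s:
V = [−fR + √((fR)² + 4 fR V_g)]/2 = [−167 + √(167² + 4×167×41.4)]/2 = 34.3 m/s
Subgeostrophic (V < V_g = 41.4 m/s), as expected around a low.
Converting: 34.3 m/s × 3.6 = 124 km/h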